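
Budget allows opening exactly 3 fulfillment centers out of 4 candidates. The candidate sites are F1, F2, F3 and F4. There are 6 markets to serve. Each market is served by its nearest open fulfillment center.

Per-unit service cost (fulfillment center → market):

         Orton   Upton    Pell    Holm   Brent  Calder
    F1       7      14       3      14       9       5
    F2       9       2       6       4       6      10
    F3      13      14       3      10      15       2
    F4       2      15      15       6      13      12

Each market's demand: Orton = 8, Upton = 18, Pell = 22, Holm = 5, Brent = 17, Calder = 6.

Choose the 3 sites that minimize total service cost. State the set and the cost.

Choose F2, F3 and F4; total service cost 252.

With exactly 3 open, each market uses its cheapest among the chosen.
{F2, F3, F4}: Orton→F4 2·8=16, Upton→F2 2·18=36, Pell→F3 3·22=66, Holm→F2 4·5=20, Brent→F2 6·17=102, Calder→F3 2·6=12. Service cost 252.
{F1, F2, F4}: service cost 270
{F1, F2, F3}: service cost 292
Among all 4 size-3 choices, {F2, F3, F4} is lowest.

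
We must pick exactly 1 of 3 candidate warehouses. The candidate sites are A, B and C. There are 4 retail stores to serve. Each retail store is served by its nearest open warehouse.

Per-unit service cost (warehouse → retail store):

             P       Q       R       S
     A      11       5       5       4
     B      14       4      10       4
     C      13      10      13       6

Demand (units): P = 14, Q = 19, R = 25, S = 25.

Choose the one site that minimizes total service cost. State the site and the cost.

With exactly 1 open, each retail store uses its cheapest among the chosen.
{A}: P→A 11·14=154, Q→A 5·19=95, R→A 5·25=125, S→A 4·25=100. Service cost 474.
{B}: service cost 622
{C}: service cost 847
Among all 3 size-1 choices, {A} is lowest.

Choose A only; total service cost 474.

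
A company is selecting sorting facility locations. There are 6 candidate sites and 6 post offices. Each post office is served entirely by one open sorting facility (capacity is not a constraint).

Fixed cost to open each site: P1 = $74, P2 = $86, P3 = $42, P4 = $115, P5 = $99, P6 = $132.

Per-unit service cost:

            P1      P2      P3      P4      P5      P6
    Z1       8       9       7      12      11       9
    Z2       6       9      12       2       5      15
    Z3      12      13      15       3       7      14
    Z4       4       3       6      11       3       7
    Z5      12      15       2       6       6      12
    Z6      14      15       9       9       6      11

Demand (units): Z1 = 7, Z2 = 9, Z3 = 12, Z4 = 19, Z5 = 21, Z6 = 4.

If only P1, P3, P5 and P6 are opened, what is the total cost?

Each post office is assigned to its cheapest site among the open ones.
{P1, P3, P5, P6}: Z1→P3 7·7=49, Z2→P5 5·9=45, Z3→P5 7·12=84, Z4→P5 3·19=57, Z5→P3 2·21=42, Z6→P5 6·4=24. Service 301; fixed 347; total 648.

Total cost: 648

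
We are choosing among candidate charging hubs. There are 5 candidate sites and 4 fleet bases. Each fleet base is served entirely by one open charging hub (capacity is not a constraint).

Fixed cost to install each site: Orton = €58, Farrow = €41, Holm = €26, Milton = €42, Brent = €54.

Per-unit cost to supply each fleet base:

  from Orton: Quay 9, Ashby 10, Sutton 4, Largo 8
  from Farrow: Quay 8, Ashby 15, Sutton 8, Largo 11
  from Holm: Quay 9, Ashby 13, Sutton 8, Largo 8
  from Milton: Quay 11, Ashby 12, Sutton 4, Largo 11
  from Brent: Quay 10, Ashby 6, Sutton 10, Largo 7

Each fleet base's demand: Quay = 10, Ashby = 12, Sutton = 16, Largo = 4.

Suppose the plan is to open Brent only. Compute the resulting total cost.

Each fleet base is assigned to its cheapest site among the open ones.
{Brent}: Quay→Brent 10·10=100, Ashby→Brent 6·12=72, Sutton→Brent 10·16=160, Largo→Brent 7·4=28. Service 360; fixed 54; total 414.

Total cost: 414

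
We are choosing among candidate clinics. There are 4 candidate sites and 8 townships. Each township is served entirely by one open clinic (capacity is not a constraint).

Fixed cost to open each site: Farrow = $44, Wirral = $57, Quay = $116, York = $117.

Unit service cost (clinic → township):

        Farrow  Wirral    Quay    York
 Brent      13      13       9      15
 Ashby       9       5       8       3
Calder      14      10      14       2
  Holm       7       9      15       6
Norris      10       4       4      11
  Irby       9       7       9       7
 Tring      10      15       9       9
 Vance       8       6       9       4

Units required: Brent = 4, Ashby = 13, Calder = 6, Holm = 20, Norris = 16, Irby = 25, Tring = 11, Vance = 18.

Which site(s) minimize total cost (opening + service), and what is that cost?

Open Wirral and York; minimum total cost 807.

For any fixed open set, each township goes to its cheapest open site; total = fixed + service.
{Wirral, York}: Brent→Wirral 13·4=52, Ashby→York 3·13=39, Calder→York 2·6=12, Holm→York 6·20=120, Norris→Wirral 4·16=64, Irby→Wirral 7·25=175, Tring→York 9·11=99, Vance→York 4·18=72. Service 633; fixed 174; total 807.
{Quay, York}: service 617 + fixed 233 = 850
{Farrow, Wirral, York}: service 633 + fixed 218 = 851
{Farrow, Wirral, Quay, York}: Brent→Quay 9·4=36, Ashby→York 3·13=39, Calder→York 2·6=12, Holm→York 6·20=120, Norris→Wirral 4·16=64, Irby→Wirral 7·25=175, Tring→Quay 9·11=99, Vance→York 4·18=72. Service 617; fixed 334; total 951.
(All 15 nonempty subsets were checked; Wirral and York is lowest.)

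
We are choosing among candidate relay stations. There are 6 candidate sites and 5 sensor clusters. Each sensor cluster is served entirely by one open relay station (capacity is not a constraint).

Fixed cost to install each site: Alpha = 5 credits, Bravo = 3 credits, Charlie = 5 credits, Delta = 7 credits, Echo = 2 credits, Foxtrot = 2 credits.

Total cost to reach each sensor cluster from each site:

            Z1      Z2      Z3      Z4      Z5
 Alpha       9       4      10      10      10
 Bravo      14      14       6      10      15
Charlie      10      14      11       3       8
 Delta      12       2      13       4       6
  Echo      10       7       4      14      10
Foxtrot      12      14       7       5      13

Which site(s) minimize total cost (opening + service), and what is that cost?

Open Delta and Echo; minimum total cost 35.

For any fixed open set, each sensor cluster goes to its cheapest open site; total = fixed + service.
{Delta, Echo}: Z1→Echo 10, Z2→Delta 2, Z3→Echo 4, Z4→Delta 4, Z5→Delta 6. Service 26; fixed 9; total 35.
{Delta, Echo, Foxtrot}: Z1→Echo 10, Z2→Delta 2, Z3→Echo 4, Z4→Delta 4, Z5→Delta 6. Service 26; fixed 11; total 37.
{Bravo, Delta, Echo}: service 26 + fixed 12 = 38
{Alpha, Bravo, Charlie, Delta, Echo, Foxtrot}: Z1→Alpha 9, Z2→Delta 2, Z3→Echo 4, Z4→Charlie 3, Z5→Delta 6. Service 24; fixed 24; total 48.
No other subset beats 35.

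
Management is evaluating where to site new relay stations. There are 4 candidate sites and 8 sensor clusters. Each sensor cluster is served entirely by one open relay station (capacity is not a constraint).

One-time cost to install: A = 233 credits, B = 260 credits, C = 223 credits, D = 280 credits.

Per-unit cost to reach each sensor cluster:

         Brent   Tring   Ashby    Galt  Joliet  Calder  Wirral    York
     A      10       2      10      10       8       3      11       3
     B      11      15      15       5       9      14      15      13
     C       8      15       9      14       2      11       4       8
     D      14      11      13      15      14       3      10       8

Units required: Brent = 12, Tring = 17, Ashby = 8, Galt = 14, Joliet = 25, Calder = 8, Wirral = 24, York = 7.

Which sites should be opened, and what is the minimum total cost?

Open A and C; minimum total cost 989.

For any fixed open set, each sensor cluster goes to its cheapest open site; total = fixed + service.
{A, C}: Brent→C 8·12=96, Tring→A 2·17=34, Ashby→C 9·8=72, Galt→A 10·14=140, Joliet→C 2·25=50, Calder→A 3·8=24, Wirral→C 4·24=96, York→A 3·7=21. Service 533; fixed 456; total 989.
{A}: Brent→A 10·12=120, Tring→A 2·17=34, Ashby→A 10·8=80, Galt→A 10·14=140, Joliet→A 8·25=200, Calder→A 3·8=24, Wirral→A 11·24=264, York→A 3·7=21. Service 883; fixed 233; total 1116.
{C}: service 909 + fixed 223 = 1132
{A, B, C, D}: service 463 + fixed 996 = 1459
No other subset beats 989.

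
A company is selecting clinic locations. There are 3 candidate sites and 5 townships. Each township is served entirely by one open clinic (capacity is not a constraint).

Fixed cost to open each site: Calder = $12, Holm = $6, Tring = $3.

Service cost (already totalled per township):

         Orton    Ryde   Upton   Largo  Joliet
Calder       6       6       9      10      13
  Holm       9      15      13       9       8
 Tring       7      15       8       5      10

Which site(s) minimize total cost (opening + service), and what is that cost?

Open Tring only; minimum total cost 48.

For any fixed open set, each township goes to its cheapest open site; total = fixed + service.
{Tring}: Orton→Tring 7, Ryde→Tring 15, Upton→Tring 8, Largo→Tring 5, Joliet→Tring 10. Service 45; fixed 3; total 48.
{Calder, Tring}: Orton→Calder 6, Ryde→Calder 6, Upton→Tring 8, Largo→Tring 5, Joliet→Tring 10. Service 35; fixed 15; total 50.
{Holm, Tring}: Orton→Tring 7, Ryde→Holm 15, Upton→Tring 8, Largo→Tring 5, Joliet→Holm 8. Service 43; fixed 9; total 52.
{Calder, Holm, Tring}: service 33 + fixed 21 = 54
No other subset beats 48.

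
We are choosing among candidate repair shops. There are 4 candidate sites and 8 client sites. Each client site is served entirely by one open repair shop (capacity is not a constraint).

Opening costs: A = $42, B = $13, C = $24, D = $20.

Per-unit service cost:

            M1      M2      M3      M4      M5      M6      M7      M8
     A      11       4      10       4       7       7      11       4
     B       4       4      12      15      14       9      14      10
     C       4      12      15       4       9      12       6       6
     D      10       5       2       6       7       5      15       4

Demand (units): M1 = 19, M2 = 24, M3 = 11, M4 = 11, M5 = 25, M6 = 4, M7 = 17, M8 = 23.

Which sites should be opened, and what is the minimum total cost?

For any fixed open set, each client site goes to its cheapest open site; total = fixed + service.
{B, C, D}: M1→B 4·19=76, M2→B 4·24=96, M3→D 2·11=22, M4→C 4·11=44, M5→D 7·25=175, M6→D 5·4=20, M7→C 6·17=102, M8→D 4·23=92. Service 627; fixed 57; total 684.
{C, D}: service 651 + fixed 44 = 695
{A, C, D}: service 627 + fixed 86 = 713
{A, B, C, D}: service 627 + fixed 99 = 726
(All 15 nonempty subsets were checked; B, C and D is lowest.)

Open B, C and D; minimum total cost 684.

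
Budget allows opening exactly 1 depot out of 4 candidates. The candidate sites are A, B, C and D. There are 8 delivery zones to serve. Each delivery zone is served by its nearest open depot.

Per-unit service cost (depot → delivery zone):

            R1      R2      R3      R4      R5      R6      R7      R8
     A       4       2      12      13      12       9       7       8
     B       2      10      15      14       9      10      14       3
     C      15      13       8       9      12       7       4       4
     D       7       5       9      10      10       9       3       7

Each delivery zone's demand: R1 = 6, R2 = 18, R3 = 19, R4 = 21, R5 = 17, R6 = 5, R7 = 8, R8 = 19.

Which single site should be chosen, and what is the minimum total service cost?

With exactly 1 open, each delivery zone uses its cheapest among the chosen.
{D}: R1→D 7·6=42, R2→D 5·18=90, R3→D 9·19=171, R4→D 10·21=210, R5→D 10·17=170, R6→D 9·5=45, R7→D 3·8=24, R8→D 7·19=133. Service cost 885.
{C}: service cost 1012
{A}: service cost 1018
Among all 4 size-1 choices, {D} is lowest.

Choose D only; total service cost 885.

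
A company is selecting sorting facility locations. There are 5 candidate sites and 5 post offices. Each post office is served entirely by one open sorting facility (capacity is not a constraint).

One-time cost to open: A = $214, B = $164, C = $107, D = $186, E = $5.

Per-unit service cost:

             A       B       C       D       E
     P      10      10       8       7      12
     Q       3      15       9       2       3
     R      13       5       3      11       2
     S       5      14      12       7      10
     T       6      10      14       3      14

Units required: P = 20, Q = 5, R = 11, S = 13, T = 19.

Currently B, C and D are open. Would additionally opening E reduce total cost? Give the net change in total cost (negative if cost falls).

Yes — net change −6 (cost falls by 6).

Current service cost with {B, C, D}: 331.
Adding E: each post office re-picks its cheapest; new service cost 320, saving 11.
Extra fixed cost: 5. Net change = 5 − 11 = -6.
(Totals: 788 → 782.)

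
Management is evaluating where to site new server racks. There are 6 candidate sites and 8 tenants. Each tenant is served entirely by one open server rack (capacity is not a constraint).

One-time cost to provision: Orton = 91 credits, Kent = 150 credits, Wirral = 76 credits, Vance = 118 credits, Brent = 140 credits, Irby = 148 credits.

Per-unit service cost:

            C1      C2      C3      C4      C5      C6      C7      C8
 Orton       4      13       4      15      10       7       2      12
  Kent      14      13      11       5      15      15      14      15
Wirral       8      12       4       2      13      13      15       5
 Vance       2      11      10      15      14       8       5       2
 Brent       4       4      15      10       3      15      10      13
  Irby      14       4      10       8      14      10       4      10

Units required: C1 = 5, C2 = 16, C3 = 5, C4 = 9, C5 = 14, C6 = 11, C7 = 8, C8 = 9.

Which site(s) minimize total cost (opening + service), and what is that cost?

Open Orton, Wirral and Brent; minimum total cost 609.

For any fixed open set, each tenant goes to its cheapest open site; total = fixed + service.
{Orton, Wirral, Brent}: C1→Orton 4·5=20, C2→Brent 4·16=64, C3→Orton 4·5=20, C4→Wirral 2·9=18, C5→Brent 3·14=42, C6→Orton 7·11=77, C7→Orton 2·8=16, C8→Wirral 5·9=45. Service 302; fixed 307; total 609.
{Wirral, Vance, Brent}: service 300 + fixed 334 = 634
{Wirral, Brent}: service 432 + fixed 216 = 648
{Orton, Kent, Wirral, Vance, Brent, Irby}: service 265 + fixed 723 = 988
No other subset beats 609.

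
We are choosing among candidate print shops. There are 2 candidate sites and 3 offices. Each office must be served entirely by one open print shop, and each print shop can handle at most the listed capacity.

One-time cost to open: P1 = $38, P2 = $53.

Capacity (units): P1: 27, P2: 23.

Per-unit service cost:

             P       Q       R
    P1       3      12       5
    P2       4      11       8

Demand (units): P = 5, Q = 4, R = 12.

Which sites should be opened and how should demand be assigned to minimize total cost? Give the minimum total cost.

Minimum total cost: 161

Open {P1}: P→P1 3·5=15, Q→P1 12·4=48, R→P1 5·12=60.
Loads: P1 carries 21/27. Service 123; fixed 38; total 161.
Next best feasible plan costs 210.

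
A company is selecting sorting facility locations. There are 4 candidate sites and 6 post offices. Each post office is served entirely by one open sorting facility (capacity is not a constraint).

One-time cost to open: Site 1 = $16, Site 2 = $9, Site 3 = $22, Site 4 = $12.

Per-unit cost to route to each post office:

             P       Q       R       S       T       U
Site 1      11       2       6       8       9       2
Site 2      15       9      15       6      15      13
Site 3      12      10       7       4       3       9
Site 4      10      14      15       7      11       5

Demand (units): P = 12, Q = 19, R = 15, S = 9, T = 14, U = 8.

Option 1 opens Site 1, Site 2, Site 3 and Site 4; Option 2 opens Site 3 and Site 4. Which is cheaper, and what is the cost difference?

Option 1: {Site 1, Site 2, Site 3, Site 4}: P→Site 4 10·12=120, Q→Site 1 2·19=38, R→Site 1 6·15=90, S→Site 3 4·9=36, T→Site 3 3·14=42, U→Site 1 2·8=16. Service 342; fixed 59; total 401.
Option 2: {Site 3, Site 4}: P→Site 4 10·12=120, Q→Site 3 10·19=190, R→Site 3 7·15=105, S→Site 3 4·9=36, T→Site 3 3·14=42, U→Site 4 5·8=40. Service 533; fixed 34; total 567.
Difference: |401 − 567| = 166.

Option 1 is cheaper by 166.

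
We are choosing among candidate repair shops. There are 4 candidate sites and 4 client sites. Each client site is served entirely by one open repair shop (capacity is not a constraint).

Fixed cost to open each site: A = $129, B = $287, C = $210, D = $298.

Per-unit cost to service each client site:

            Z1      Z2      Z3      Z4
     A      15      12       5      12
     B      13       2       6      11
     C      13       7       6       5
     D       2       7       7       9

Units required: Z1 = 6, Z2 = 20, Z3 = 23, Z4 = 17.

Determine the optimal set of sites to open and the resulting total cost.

Open C only; minimum total cost 651.

For any fixed open set, each client site goes to its cheapest open site; total = fixed + service.
{C}: Z1→C 13·6=78, Z2→C 7·20=140, Z3→C 6·23=138, Z4→C 5·17=85. Service 441; fixed 210; total 651.
{B}: Z1→B 13·6=78, Z2→B 2·20=40, Z3→B 6·23=138, Z4→B 11·17=187. Service 443; fixed 287; total 730.
{A, C}: service 418 + fixed 339 = 757
{A, B, C, D}: Z1→D 2·6=12, Z2→B 2·20=40, Z3→A 5·23=115, Z4→C 5·17=85. Service 252; fixed 924; total 1176.
(All 15 nonempty subsets were checked; C only is lowest.)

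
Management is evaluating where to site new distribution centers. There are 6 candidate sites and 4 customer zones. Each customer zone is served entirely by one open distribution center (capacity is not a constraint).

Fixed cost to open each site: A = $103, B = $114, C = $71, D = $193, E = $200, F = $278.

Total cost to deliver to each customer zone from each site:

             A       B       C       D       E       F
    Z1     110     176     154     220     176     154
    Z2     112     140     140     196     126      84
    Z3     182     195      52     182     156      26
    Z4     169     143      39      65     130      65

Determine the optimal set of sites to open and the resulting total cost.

For any fixed open set, each customer zone goes to its cheapest open site; total = fixed + service.
{C}: Z1→C 154, Z2→C 140, Z3→C 52, Z4→C 39. Service 385; fixed 71; total 456.
{A, C}: Z1→A 110, Z2→A 112, Z3→C 52, Z4→C 39. Service 313; fixed 174; total 487.
{B, C}: service 385 + fixed 185 = 570
{A, B, C, D, E, F}: service 259 + fixed 959 = 1218
No other subset beats 456.

Open C only; minimum total cost 456.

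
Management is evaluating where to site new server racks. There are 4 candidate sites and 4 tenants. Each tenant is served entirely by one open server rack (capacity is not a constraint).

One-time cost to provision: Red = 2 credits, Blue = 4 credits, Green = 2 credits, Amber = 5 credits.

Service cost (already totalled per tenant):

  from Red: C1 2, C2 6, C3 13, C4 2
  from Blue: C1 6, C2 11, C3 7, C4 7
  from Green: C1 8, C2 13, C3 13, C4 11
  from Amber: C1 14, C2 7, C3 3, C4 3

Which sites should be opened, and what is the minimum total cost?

Open Red and Amber; minimum total cost 20.

For any fixed open set, each tenant goes to its cheapest open site; total = fixed + service.
{Red, Amber}: C1→Red 2, C2→Red 6, C3→Amber 3, C4→Red 2. Service 13; fixed 7; total 20.
{Red, Green, Amber}: service 13 + fixed 9 = 22
{Red, Blue}: C1→Red 2, C2→Red 6, C3→Blue 7, C4→Red 2. Service 17; fixed 6; total 23.
{Red, Blue, Green, Amber}: C1→Red 2, C2→Red 6, C3→Amber 3, C4→Red 2. Service 13; fixed 13; total 26.
(All 15 nonempty subsets were checked; Red and Amber is lowest.)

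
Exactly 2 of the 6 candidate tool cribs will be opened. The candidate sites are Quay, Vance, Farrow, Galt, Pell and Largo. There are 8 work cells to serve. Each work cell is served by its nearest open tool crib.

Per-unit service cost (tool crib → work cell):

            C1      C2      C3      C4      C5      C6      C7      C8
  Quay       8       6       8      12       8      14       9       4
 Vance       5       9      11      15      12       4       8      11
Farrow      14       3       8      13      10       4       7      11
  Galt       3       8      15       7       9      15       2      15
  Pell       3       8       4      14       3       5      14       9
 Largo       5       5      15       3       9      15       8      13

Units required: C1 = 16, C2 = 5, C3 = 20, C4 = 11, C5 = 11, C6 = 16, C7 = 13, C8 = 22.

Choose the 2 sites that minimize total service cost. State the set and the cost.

With exactly 2 open, each work cell uses its cheapest among the chosen.
{Galt, Pell}: C1→Galt 3·16=48, C2→Galt 8·5=40, C3→Pell 4·20=80, C4→Galt 7·11=77, C5→Pell 3·11=33, C6→Pell 5·16=80, C7→Galt 2·13=26, C8→Pell 9·22=198. Service cost 582.
{Pell, Largo}: service cost 601
{Quay, Pell}: service cost 608
Among all 15 size-2 choices, {Galt, Pell} is lowest.

Choose Galt and Pell; total service cost 582.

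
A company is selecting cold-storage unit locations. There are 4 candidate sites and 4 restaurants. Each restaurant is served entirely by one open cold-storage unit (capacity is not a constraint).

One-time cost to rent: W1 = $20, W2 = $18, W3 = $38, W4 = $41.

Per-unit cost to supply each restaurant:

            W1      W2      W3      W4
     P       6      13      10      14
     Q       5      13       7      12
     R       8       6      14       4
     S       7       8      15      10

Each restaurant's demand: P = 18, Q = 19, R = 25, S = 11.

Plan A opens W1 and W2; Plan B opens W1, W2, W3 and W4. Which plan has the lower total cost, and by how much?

Plan A: {W1, W2}: P→W1 6·18=108, Q→W1 5·19=95, R→W2 6·25=150, S→W1 7·11=77. Service 430; fixed 38; total 468.
Plan B: {W1, W2, W3, W4}: P→W1 6·18=108, Q→W1 5·19=95, R→W4 4·25=100, S→W1 7·11=77. Service 380; fixed 117; total 497.
Difference: |468 − 497| = 29.

Plan A is cheaper by 29.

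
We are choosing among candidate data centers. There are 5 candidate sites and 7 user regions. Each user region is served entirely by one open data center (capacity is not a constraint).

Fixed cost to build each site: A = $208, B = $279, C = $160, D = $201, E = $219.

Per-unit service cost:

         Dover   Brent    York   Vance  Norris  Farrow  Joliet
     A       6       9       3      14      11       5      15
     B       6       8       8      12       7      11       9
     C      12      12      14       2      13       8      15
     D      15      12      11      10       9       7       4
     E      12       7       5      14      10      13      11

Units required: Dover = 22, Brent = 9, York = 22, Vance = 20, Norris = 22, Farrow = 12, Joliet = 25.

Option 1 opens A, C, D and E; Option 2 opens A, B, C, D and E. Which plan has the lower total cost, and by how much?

Option 1 is cheaper by 235.

Option 1: {A, C, D, E}: Dover→A 6·22=132, Brent→E 7·9=63, York→A 3·22=66, Vance→C 2·20=40, Norris→D 9·22=198, Farrow→A 5·12=60, Joliet→D 4·25=100. Service 659; fixed 788; total 1447.
Option 2: {A, B, C, D, E}: Dover→A 6·22=132, Brent→E 7·9=63, York→A 3·22=66, Vance→C 2·20=40, Norris→B 7·22=154, Farrow→A 5·12=60, Joliet→D 4·25=100. Service 615; fixed 1067; total 1682.
Difference: |1447 − 1682| = 235.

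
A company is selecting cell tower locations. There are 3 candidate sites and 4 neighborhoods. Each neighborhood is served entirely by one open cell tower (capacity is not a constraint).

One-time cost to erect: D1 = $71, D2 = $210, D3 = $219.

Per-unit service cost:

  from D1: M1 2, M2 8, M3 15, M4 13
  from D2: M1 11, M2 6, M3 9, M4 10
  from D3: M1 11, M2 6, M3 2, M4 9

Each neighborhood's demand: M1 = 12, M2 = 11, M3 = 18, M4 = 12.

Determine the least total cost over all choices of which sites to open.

Minimum total cost: 524

For any fixed open set, each neighborhood goes to its cheapest open site; total = fixed + service.
{D1, D3}: M1→D1 2·12=24, M2→D3 6·11=66, M3→D3 2·18=36, M4→D3 9·12=108. Service 234; fixed 290; total 524.
{D3}: service 342 + fixed 219 = 561
{D1}: M1→D1 2·12=24, M2→D1 8·11=88, M3→D1 15·18=270, M4→D1 13·12=156. Service 538; fixed 71; total 609.
{D1, D2, D3}: service 234 + fixed 500 = 734
(All 7 nonempty subsets were checked; D1 and D3 is lowest.)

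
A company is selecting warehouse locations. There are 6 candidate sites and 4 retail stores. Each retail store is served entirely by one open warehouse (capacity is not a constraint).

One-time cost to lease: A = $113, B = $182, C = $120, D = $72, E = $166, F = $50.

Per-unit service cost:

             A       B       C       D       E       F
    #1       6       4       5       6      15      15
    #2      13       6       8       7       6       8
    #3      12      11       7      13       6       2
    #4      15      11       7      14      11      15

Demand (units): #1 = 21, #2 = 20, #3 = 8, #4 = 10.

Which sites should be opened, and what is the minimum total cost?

Open C only; minimum total cost 511.

For any fixed open set, each retail store goes to its cheapest open site; total = fixed + service.
{C}: #1→C 5·21=105, #2→C 8·20=160, #3→C 7·8=56, #4→C 7·10=70. Service 391; fixed 120; total 511.
{C, F}: service 351 + fixed 170 = 521
{D, F}: #1→D 6·21=126, #2→D 7·20=140, #3→F 2·8=16, #4→D 14·10=140. Service 422; fixed 122; total 544.
{A, B, C, D, E, F}: service 290 + fixed 703 = 993
No other subset beats 511.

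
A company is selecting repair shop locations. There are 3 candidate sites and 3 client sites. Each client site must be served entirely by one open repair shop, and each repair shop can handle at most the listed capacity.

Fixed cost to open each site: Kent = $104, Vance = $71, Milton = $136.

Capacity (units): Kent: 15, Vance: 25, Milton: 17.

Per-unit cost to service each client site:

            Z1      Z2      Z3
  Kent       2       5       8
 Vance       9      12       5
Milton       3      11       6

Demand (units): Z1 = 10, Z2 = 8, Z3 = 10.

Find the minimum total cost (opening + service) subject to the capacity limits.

Open {Kent, Vance}: Z1→Kent 2·10=20, Z2→Vance 12·8=96, Z3→Vance 5·10=50.
Loads: Kent carries 10/15, Vance carries 18/25. Service 166; fixed 175; total 341.
Next best feasible plan costs 355.

Minimum total cost: 341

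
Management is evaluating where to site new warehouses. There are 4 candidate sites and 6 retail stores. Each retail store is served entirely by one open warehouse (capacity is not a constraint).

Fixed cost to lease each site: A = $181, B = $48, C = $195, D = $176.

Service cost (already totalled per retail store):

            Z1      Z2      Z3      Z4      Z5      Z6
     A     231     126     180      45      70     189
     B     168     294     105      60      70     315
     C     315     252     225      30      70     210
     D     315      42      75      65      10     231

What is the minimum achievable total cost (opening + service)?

For any fixed open set, each retail store goes to its cheapest open site; total = fixed + service.
{B, D}: Z1→B 168, Z2→D 42, Z3→D 75, Z4→B 60, Z5→D 10, Z6→D 231. Service 586; fixed 224; total 810.
{D}: Z1→D 315, Z2→D 42, Z3→D 75, Z4→D 65, Z5→D 10, Z6→D 231. Service 738; fixed 176; total 914.
{A, B}: service 703 + fixed 229 = 932
{A, B, C, D}: service 514 + fixed 600 = 1114
No other subset beats 810.

Minimum total cost: 810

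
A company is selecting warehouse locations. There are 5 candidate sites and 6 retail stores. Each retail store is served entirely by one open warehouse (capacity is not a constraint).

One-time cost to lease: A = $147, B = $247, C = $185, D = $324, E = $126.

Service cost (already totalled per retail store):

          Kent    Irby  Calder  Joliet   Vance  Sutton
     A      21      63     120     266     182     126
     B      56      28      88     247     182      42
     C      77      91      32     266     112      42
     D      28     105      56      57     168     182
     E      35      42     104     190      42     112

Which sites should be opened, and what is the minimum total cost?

Open E only; minimum total cost 651.

For any fixed open set, each retail store goes to its cheapest open site; total = fixed + service.
{E}: Kent→E 35, Irby→E 42, Calder→E 104, Joliet→E 190, Vance→E 42, Sutton→E 112. Service 525; fixed 126; total 651.
{C, E}: Kent→E 35, Irby→E 42, Calder→C 32, Joliet→E 190, Vance→E 42, Sutton→C 42. Service 383; fixed 311; total 694.
{A, E}: service 511 + fixed 273 = 784
{A, B, C, D, E}: service 222 + fixed 1029 = 1251
No other subset beats 651.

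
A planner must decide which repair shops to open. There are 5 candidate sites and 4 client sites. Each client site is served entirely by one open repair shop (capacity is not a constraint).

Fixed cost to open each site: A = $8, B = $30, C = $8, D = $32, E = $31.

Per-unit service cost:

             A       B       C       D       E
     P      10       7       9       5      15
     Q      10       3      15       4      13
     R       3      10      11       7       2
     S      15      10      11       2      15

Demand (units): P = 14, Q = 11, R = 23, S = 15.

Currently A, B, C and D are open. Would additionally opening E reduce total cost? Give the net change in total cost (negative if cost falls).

Current service cost with {A, B, C, D}: 202.
Adding E: each client site re-picks its cheapest; new service cost 179, saving 23.
Extra fixed cost: 31. Net change = 31 − 23 = 8.
(Totals: 280 → 288.)

No — net change +8 (cost rises by 8).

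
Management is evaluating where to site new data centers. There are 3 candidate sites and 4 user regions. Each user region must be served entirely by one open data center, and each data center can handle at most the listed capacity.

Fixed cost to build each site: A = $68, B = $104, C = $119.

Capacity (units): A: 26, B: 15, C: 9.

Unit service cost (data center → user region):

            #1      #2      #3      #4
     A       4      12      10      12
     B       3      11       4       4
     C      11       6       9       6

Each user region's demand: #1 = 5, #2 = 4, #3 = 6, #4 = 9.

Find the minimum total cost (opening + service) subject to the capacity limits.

Minimum total cost: 300

Open {A, B}: #1→A 4·5=20, #2→A 12·4=48, #3→B 4·6=24, #4→B 4·9=36.
Loads: A carries 9/26, B carries 15/15. Service 128; fixed 172; total 300.
Next best feasible plan costs 304.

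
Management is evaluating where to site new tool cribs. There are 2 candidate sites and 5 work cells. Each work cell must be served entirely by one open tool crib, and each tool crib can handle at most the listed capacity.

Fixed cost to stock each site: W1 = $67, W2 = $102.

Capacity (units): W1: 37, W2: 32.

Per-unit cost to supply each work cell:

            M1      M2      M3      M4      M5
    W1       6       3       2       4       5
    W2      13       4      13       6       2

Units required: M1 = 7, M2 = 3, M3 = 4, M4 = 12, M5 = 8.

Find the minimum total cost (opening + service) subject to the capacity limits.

Minimum total cost: 214

Open {W1}: M1→W1 6·7=42, M2→W1 3·3=9, M3→W1 2·4=8, M4→W1 4·12=48, M5→W1 5·8=40.
Loads: W1 carries 34/37. Service 147; fixed 67; total 214.
Next best feasible plan costs 292.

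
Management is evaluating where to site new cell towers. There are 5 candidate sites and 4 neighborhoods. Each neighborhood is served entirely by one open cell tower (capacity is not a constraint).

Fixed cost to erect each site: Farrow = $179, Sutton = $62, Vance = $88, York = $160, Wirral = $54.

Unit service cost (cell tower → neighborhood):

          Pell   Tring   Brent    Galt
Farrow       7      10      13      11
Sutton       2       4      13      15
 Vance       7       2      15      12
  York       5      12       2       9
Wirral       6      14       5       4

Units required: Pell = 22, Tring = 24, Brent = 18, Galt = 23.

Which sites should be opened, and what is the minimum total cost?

Open Sutton and Wirral; minimum total cost 438.

For any fixed open set, each neighborhood goes to its cheapest open site; total = fixed + service.
{Sutton, Wirral}: Pell→Sutton 2·22=44, Tring→Sutton 4·24=96, Brent→Wirral 5·18=90, Galt→Wirral 4·23=92. Service 322; fixed 116; total 438.
{Sutton, Vance, Wirral}: Pell→Sutton 2·22=44, Tring→Vance 2·24=48, Brent→Wirral 5·18=90, Galt→Wirral 4·23=92. Service 274; fixed 204; total 478.
{Vance, Wirral}: Pell→Wirral 6·22=132, Tring→Vance 2·24=48, Brent→Wirral 5·18=90, Galt→Wirral 4·23=92. Service 362; fixed 142; total 504.
{Farrow, Sutton, Vance, York, Wirral}: Pell→Sutton 2·22=44, Tring→Vance 2·24=48, Brent→York 2·18=36, Galt→Wirral 4·23=92. Service 220; fixed 543; total 763.
No other subset beats 438.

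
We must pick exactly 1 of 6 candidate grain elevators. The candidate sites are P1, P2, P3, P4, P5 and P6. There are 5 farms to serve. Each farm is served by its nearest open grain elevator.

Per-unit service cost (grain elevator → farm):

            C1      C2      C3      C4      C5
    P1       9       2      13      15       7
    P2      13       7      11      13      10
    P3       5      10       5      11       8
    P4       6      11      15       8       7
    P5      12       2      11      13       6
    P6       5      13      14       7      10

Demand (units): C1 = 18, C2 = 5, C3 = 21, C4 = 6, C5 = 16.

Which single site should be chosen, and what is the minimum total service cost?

With exactly 1 open, each farm uses its cheapest among the chosen.
{P3}: C1→P3 5·18=90, C2→P3 10·5=50, C3→P3 5·21=105, C4→P3 11·6=66, C5→P3 8·16=128. Service cost 439.
{P5}: service cost 631
{P4}: service cost 638
Among all 6 size-1 choices, {P3} is lowest.

Choose P3 only; total service cost 439.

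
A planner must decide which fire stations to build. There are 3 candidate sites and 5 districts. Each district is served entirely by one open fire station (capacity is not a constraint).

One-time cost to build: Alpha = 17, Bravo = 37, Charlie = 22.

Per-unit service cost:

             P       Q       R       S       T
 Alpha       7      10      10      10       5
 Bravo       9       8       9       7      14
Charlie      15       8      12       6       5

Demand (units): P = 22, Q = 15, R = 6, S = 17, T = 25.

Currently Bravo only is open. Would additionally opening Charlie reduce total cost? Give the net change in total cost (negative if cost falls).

Yes — net change −220 (cost falls by 220).

Current service cost with {Bravo}: 841.
Adding Charlie: each district re-picks its cheapest; new service cost 599, saving 242.
Extra fixed cost: 22. Net change = 22 − 242 = -220.
(Totals: 878 → 658.)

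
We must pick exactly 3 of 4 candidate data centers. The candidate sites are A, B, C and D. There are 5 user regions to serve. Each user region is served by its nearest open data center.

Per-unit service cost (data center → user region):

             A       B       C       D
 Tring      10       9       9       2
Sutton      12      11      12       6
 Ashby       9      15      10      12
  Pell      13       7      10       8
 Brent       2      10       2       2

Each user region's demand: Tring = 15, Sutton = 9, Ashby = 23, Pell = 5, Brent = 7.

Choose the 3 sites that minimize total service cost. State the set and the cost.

Choose A, B and D; total service cost 340.

With exactly 3 open, each user region uses its cheapest among the chosen.
{A, B, D}: Tring→D 2·15=30, Sutton→D 6·9=54, Ashby→A 9·23=207, Pell→B 7·5=35, Brent→A 2·7=14. Service cost 340.
{A, C, D}: service cost 345
{B, C, D}: service cost 363
Among all 4 size-3 choices, {A, B, D} is lowest.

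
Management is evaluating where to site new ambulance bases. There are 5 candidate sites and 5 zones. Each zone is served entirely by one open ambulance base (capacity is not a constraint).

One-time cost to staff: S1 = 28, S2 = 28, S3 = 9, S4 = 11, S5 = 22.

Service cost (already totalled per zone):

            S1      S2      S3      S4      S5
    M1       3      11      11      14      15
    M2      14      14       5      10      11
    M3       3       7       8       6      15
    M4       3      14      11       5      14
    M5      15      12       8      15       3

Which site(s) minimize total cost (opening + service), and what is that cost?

Open S3 only; minimum total cost 52.

For any fixed open set, each zone goes to its cheapest open site; total = fixed + service.
{S3}: M1→S3 11, M2→S3 5, M3→S3 8, M4→S3 11, M5→S3 8. Service 43; fixed 9; total 52.
{S3, S4}: service 35 + fixed 20 = 55
{S1, S3}: service 22 + fixed 37 = 59
{S1, S2, S3, S4, S5}: service 17 + fixed 98 = 115
No other subset beats 52.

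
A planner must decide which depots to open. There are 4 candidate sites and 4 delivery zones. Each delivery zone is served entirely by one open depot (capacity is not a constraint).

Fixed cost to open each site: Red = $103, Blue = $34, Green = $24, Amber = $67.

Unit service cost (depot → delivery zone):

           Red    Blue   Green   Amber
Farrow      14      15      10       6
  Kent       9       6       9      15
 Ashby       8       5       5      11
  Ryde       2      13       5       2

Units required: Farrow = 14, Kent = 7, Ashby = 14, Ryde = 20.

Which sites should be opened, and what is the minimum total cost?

For any fixed open set, each delivery zone goes to its cheapest open site; total = fixed + service.
{Blue, Amber}: Farrow→Amber 6·14=84, Kent→Blue 6·7=42, Ashby→Blue 5·14=70, Ryde→Amber 2·20=40. Service 236; fixed 101; total 337.
{Green, Amber}: service 257 + fixed 91 = 348
{Blue, Green, Amber}: service 236 + fixed 125 = 361
{Red, Blue, Green, Amber}: service 236 + fixed 228 = 464
(All 15 nonempty subsets were checked; Blue and Amber is lowest.)

Open Blue and Amber; minimum total cost 337.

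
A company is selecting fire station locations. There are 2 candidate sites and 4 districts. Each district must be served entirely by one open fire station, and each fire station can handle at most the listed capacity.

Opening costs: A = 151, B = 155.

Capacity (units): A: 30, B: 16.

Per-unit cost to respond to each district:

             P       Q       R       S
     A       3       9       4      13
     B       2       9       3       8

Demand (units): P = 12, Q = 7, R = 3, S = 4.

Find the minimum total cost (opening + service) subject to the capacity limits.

Minimum total cost: 314

Open {A}: P→A 3·12=36, Q→A 9·7=63, R→A 4·3=12, S→A 13·4=52.
Loads: A carries 26/30. Service 163; fixed 151; total 314.
Next best feasible plan costs 437.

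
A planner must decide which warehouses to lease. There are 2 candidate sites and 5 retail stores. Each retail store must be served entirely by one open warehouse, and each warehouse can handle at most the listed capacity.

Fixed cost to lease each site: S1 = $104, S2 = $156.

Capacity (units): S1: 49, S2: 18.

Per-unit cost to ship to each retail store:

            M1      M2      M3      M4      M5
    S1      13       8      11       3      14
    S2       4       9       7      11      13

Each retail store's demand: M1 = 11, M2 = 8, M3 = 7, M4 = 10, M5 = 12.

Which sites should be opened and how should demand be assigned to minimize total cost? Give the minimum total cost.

Open {S1}: M1→S1 13·11=143, M2→S1 8·8=64, M3→S1 11·7=77, M4→S1 3·10=30, M5→S1 14·12=168.
Loads: S1 carries 48/49. Service 482; fixed 104; total 586.
Next best feasible plan costs 615.

Minimum total cost: 586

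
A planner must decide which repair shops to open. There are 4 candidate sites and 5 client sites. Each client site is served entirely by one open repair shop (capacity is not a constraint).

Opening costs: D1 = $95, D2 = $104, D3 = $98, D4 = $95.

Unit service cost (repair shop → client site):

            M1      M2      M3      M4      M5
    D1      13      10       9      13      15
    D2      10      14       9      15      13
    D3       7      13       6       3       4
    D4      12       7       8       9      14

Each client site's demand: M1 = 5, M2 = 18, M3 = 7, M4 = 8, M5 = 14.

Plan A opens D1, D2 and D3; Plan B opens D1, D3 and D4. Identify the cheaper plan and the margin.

Plan B is cheaper by 63.

Plan A: {D1, D2, D3}: M1→D3 7·5=35, M2→D1 10·18=180, M3→D3 6·7=42, M4→D3 3·8=24, M5→D3 4·14=56. Service 337; fixed 297; total 634.
Plan B: {D1, D3, D4}: M1→D3 7·5=35, M2→D4 7·18=126, M3→D3 6·7=42, M4→D3 3·8=24, M5→D3 4·14=56. Service 283; fixed 288; total 571.
Difference: |634 − 571| = 63.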